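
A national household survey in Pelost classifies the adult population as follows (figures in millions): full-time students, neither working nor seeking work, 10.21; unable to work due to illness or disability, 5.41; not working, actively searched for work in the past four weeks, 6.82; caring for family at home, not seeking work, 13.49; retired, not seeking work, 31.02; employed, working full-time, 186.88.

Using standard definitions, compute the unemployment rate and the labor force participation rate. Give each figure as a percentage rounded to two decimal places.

Unemployment rate ≈ 3.52%; labor force participation rate ≈ 76.31%.

Employed = 186.88 million.
Unemployed = 6.82 million.
Labor force = 186.88 + 6.82 = 193.70 million.
Not in labor force = 10.21 + 5.41 + 13.49 + 31.02 = 60.13 million (those not working and not actively searching are outside the labor force).
Civilian working-age population = 193.70 + 60.13 = 253.83 million.
Unemployment rate = 6.82 / 193.70 = 3.52%.
Labor force participation rate = 193.70 / 253.83 = 76.31%.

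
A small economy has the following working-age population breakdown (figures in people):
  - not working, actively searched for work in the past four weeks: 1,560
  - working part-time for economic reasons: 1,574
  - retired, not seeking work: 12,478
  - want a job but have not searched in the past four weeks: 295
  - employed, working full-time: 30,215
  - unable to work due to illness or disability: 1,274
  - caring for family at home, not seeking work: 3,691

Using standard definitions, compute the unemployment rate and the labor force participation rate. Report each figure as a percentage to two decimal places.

Employed = 1,574 + 30,215 = 31,789 (anyone who worked, including part-time for economic reasons, counts as employed).
Unemployed = 1,560.
Labor force = 31,789 + 1,560 = 33,349.
Not in labor force = 12,478 + 295 + 1,274 + 3,691 = 17,738 (those not working and not actively searching are outside the labor force — including those who want a job but have given up searching).
Civilian working-age population = 33,349 + 17,738 = 51,087.
Unemployment rate = 1,560 / 33,349 = 4.68%.
Labor force participation rate = 33,349 / 51,087 = 65.28%.

Unemployment rate ≈ 4.68%; labor force participation rate ≈ 65.28%.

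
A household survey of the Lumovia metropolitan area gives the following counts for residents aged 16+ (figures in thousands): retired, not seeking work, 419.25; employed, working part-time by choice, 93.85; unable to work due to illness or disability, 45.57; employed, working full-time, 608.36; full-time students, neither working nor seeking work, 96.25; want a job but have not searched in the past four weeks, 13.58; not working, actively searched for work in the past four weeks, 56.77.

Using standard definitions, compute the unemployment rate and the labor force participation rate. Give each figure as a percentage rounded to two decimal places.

Unemployment rate ≈ 7.48%; labor force participation rate ≈ 56.91%.

Employed = 93.85 + 608.36 = 702.21 thousand.
Unemployed = 56.77 thousand.
Labor force = 702.21 + 56.77 = 758.98 thousand.
Not in labor force = 419.25 + 45.57 + 96.25 + 13.58 = 574.65 thousand (those not working and not actively searching are outside the labor force — including those who want a job but have given up searching).
Civilian working-age population = 758.98 + 574.65 = 1,333.63 thousand.
Unemployment rate = 56.77 / 758.98 = 7.48%.
Labor force participation rate = 758.98 / 1,333.63 = 56.91%.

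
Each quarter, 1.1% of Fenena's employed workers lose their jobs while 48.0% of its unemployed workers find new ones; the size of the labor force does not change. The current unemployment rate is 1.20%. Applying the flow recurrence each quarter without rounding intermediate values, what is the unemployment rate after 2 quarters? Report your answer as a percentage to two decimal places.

Unemployment rate after two quarters ≈ 1.97%.

With a fixed labor force, u_{t+1} = u_t + s·(1−u_t) − f·u_t = u_t·(1−s−f) + s.
Here 1−s−f = 0.509 and s = 0.011.
u_1 = 0.012000 × 0.509 + 0.011 = 0.017108.
u_2 = 0.017108 × 0.509 + 0.011 = 0.019708.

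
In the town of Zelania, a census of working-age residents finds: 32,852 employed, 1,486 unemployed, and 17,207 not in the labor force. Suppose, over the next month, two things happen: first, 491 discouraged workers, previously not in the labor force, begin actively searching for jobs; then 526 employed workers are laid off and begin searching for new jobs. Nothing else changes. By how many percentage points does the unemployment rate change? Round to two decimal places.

The unemployment rate changes by +2.86 percentage points.

Initially, labor force = 32,852 + 1,486 = 34,338, so u = 1,486/34,338 = 4.33%.
After the first change, unemployed and labor force both rise by 491 → E = 32,852, U = 1,977, labor force = 34,829.
After the second change, employed falls and unemployed rises by 526; labor force unchanged → E = 32,326, U = 2,503, labor force = 34,829.
New unemployment rate = 2,503 / 34,829 = 7.19%.
Change = 7.19% − 4.33% = +2.86 percentage points.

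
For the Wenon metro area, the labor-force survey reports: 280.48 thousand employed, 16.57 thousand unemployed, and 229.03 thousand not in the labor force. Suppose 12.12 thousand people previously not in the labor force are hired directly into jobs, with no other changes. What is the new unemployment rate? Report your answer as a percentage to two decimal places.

New unemployment rate ≈ 5.36%.

Initially, labor force = 280.48 + 16.57 = 297.05 thousand, so u = 16.57/297.05 = 5.58%.
After the change, employed and labor force both rise by 12.12; unemployed unchanged → E = 292.60, U = 16.57, labor force = 309.17 thousand.
New unemployment rate = 16.57 / 309.17 = 5.36%.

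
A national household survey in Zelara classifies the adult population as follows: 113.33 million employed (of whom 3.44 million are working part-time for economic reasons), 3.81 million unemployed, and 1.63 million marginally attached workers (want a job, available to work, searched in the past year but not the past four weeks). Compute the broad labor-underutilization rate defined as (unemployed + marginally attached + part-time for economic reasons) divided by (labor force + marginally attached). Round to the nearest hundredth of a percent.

Broad underutilization rate ≈ 7.48%.

Labor force = 113.33 + 3.81 = 117.14 million.
Numerator = 3.81 + 1.63 + 3.44 = 8.88 million.
Denominator = 117.14 + 1.63 = 118.77 million.
Broad rate = 8.88 / 118.77 = 7.48%.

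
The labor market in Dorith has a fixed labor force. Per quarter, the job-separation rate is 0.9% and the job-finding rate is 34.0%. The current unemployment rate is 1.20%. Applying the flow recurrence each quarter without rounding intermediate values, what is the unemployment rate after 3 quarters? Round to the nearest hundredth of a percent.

With a fixed labor force, u_{t+1} = u_t + s·(1−u_t) − f·u_t = u_t·(1−s−f) + s.
Here 1−s−f = 0.651 and s = 0.009.
u_1 = 0.012000 × 0.651 + 0.009 = 0.016812.
u_2 = 0.016812 × 0.651 + 0.009 = 0.019945.
u_3 = 0.019945 × 0.651 + 0.009 = 0.021984.

Unemployment rate after three quarters ≈ 2.20%.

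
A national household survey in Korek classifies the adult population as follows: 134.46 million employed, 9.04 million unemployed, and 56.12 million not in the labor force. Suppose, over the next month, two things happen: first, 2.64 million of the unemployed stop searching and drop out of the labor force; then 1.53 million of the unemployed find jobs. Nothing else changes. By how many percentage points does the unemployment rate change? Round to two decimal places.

Initially, labor force = 134.46 + 9.04 = 143.50 million, so u = 9.04/143.50 = 6.30%.
After the first change, unemployed and labor force both fall by 2.64 → E = 134.46, U = 6.40, labor force = 140.86 million.
After the second change, unemployed falls and employed rises by 1.53; labor force unchanged → E = 135.99, U = 4.87, labor force = 140.86 million.
New unemployment rate = 4.87 / 140.86 = 3.46%.
Change = 3.46% − 6.30% = −2.84 percentage points.

The unemployment rate changes by −2.84 percentage points.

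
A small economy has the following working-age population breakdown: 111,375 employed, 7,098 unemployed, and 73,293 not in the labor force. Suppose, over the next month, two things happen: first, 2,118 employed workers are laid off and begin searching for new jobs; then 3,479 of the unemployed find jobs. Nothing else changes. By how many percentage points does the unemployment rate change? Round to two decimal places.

Initially, labor force = 111,375 + 7,098 = 118,473, so u = 7,098/118,473 = 5.99%.
After the first change, employed falls and unemployed rises by 2,118; labor force unchanged → E = 109,257, U = 9,216, labor force = 118,473.
After the second change, unemployed falls and employed rises by 3,479; labor force unchanged → E = 112,736, U = 5,737, labor force = 118,473.
New unemployment rate = 5,737 / 118,473 = 4.84%.
Change = 4.84% − 5.99% = −1.15 percentage points.

The unemployment rate changes by −1.15 percentage points.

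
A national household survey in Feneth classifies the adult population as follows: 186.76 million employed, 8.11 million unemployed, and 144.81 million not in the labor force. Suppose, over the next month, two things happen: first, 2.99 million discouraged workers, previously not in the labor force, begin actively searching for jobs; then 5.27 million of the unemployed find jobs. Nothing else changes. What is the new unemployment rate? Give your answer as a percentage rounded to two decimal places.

Initially, labor force = 186.76 + 8.11 = 194.87 million, so u = 8.11/194.87 = 4.16%.
After the first change, unemployed and labor force both rise by 2.99 → E = 186.76, U = 11.10, labor force = 197.86 million.
After the second change, unemployed falls and employed rises by 5.27; labor force unchanged → E = 192.03, U = 5.83, labor force = 197.86 million.
New unemployment rate = 5.83 / 197.86 = 2.95%.

New unemployment rate ≈ 2.95%.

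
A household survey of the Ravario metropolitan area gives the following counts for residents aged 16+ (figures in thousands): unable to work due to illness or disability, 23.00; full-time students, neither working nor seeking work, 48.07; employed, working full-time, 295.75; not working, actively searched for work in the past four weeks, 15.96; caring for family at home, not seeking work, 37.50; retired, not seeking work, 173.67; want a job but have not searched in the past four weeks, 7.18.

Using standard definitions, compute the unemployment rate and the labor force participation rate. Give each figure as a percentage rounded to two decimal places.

Unemployment rate ≈ 5.12%; labor force participation rate ≈ 51.85%.

Employed = 295.75 thousand.
Unemployed = 15.96 thousand.
Labor force = 295.75 + 15.96 = 311.71 thousand.
Not in labor force = 23.00 + 48.07 + 37.50 + 173.67 + 7.18 = 289.42 thousand (those not working and not actively searching are outside the labor force — including those who want a job but have given up searching).
Civilian working-age population = 311.71 + 289.42 = 601.13 thousand.
Unemployment rate = 15.96 / 311.71 = 5.12%.
Labor force participation rate = 311.71 / 601.13 = 51.85%.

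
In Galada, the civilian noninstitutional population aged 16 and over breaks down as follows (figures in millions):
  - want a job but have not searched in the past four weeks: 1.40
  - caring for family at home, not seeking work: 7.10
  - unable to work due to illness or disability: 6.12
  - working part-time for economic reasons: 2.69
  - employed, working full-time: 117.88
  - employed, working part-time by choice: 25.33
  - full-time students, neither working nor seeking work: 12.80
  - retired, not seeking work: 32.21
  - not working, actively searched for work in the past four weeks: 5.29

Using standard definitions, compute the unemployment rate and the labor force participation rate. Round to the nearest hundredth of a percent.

Employed = 2.69 + 117.88 + 25.33 = 145.90 million (anyone who worked, including part-time for economic reasons, counts as employed).
Unemployed = 5.29 million.
Labor force = 145.90 + 5.29 = 151.19 million.
Not in labor force = 1.40 + 7.10 + 6.12 + 12.80 + 32.21 = 59.63 million (those not working and not actively searching are outside the labor force — including those who want a job but have given up searching).
Civilian working-age population = 151.19 + 59.63 = 210.82 million.
Unemployment rate = 5.29 / 151.19 = 3.50%.
Labor force participation rate = 151.19 / 210.82 = 71.72%.

Unemployment rate ≈ 3.50%; labor force participation rate ≈ 71.72%.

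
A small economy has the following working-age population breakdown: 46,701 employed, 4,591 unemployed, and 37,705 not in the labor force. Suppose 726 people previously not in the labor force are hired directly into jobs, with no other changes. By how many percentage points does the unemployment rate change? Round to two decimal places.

Initially, labor force = 46,701 + 4,591 = 51,292, so u = 4,591/51,292 = 8.95%.
After the change, employed and labor force both rise by 726; unemployed unchanged → E = 47,427, U = 4,591, labor force = 52,018.
New unemployment rate = 4,591 / 52,018 = 8.83%.
Change = 8.83% − 8.95% = −0.12 percentage points.

The unemployment rate changes by −0.12 percentage points.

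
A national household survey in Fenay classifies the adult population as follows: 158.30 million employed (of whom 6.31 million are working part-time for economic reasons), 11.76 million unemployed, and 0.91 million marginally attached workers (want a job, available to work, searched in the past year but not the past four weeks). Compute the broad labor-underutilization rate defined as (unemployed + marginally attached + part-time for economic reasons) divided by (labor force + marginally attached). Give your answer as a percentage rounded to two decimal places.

Labor force = 158.30 + 11.76 = 170.06 million.
Numerator = 11.76 + 0.91 + 6.31 = 18.98 million.
Denominator = 170.06 + 0.91 = 170.97 million.
Broad rate = 18.98 / 170.97 = 11.10%.

Broad underutilization rate ≈ 11.10%.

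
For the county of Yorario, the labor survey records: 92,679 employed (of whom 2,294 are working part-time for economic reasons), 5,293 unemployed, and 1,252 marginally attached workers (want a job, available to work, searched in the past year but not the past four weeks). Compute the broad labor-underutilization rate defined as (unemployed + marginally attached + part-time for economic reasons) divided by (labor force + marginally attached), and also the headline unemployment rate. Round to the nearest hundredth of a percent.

Broad underutilization rate ≈ 8.91%; headline unemployment rate ≈ 5.40%.

Labor force = 92,679 + 5,293 = 97,972.
Numerator = 5,293 + 1,252 + 2,294 = 8,839.
Denominator = 97,972 + 1,252 = 99,224.
Broad rate = 8,839 / 99,224 = 8.91%.
Headline unemployment rate = 5,293 / 97,972 = 5.40%.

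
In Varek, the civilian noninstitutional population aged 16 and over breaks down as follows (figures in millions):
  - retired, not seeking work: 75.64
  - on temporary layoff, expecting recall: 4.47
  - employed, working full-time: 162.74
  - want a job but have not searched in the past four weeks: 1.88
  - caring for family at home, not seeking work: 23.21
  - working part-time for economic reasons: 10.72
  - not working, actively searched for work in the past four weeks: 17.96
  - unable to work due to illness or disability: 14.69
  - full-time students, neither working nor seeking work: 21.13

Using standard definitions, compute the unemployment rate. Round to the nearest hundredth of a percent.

Employed = 162.74 + 10.72 = 173.46 million (anyone who worked, including part-time for economic reasons, counts as employed).
Unemployed = 4.47 + 17.96 = 22.43 million (jobless and actively searching, or on temporary layoff).
Labor force = 173.46 + 22.43 = 195.89 million.
Unemployment rate = 22.43 / 195.89 = 11.45%.

Unemployment rate ≈ 11.45%.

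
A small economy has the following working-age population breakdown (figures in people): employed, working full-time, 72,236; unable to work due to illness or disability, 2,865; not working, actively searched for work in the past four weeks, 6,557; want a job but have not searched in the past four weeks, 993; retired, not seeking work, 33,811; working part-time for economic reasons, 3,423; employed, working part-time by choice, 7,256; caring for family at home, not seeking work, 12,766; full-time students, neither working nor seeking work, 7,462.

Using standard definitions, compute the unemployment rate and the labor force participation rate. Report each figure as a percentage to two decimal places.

Employed = 72,236 + 3,423 + 7,256 = 82,915 (anyone who worked, including part-time for economic reasons, counts as employed).
Unemployed = 6,557.
Labor force = 82,915 + 6,557 = 89,472.
Not in labor force = 2,865 + 993 + 33,811 + 12,766 + 7,462 = 57,897 (those not working and not actively searching are outside the labor force — including those who want a job but have given up searching).
Civilian working-age population = 89,472 + 57,897 = 147,369.
Unemployment rate = 6,557 / 89,472 = 7.33%.
Labor force participation rate = 89,472 / 147,369 = 60.71%.

Unemployment rate ≈ 7.33%; labor force participation rate ≈ 60.71%.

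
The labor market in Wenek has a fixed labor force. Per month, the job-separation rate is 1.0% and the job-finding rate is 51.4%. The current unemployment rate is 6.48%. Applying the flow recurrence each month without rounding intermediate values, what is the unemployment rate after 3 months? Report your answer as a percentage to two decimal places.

With a fixed labor force, u_{t+1} = u_t + s·(1−u_t) − f·u_t = u_t·(1−s−f) + s.
Here 1−s−f = 0.476 and s = 0.010.
u_1 = 0.064800 × 0.476 + 0.010 = 0.040845.
u_2 = 0.040845 × 0.476 + 0.010 = 0.029442.
u_3 = 0.029442 × 0.476 + 0.010 = 0.024014.

Unemployment rate after three months ≈ 2.40%.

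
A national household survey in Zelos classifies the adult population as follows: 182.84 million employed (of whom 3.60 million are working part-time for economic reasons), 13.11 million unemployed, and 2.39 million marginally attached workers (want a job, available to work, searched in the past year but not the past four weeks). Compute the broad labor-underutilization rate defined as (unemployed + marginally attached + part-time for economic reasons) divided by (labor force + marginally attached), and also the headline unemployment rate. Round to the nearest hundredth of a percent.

Broad underutilization rate ≈ 9.63%; headline unemployment rate ≈ 6.69%.

Labor force = 182.84 + 13.11 = 195.95 million.
Numerator = 13.11 + 2.39 + 3.60 = 19.10 million.
Denominator = 195.95 + 2.39 = 198.34 million.
Broad rate = 19.10 / 198.34 = 9.63%.
Headline unemployment rate = 13.11 / 195.95 = 6.69%.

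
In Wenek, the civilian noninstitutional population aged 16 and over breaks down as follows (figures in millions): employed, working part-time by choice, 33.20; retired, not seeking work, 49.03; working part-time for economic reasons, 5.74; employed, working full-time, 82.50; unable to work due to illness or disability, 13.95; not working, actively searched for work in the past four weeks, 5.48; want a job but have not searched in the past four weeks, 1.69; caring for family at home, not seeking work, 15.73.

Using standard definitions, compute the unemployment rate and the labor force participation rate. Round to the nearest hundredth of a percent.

Unemployment rate ≈ 4.32%; labor force participation rate ≈ 61.22%.

Employed = 33.20 + 5.74 + 82.50 = 121.44 million (anyone who worked, including part-time for economic reasons, counts as employed).
Unemployed = 5.48 million.
Labor force = 121.44 + 5.48 = 126.92 million.
Not in labor force = 49.03 + 13.95 + 1.69 + 15.73 = 80.40 million (those not working and not actively searching are outside the labor force — including those who want a job but have given up searching).
Civilian working-age population = 126.92 + 80.40 = 207.32 million.
Unemployment rate = 5.48 / 126.92 = 4.32%.
Labor force participation rate = 126.92 / 207.32 = 61.22%.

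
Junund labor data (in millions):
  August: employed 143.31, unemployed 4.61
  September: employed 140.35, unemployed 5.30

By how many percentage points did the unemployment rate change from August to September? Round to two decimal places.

The unemployment rate changed by +0.52 percentage points.

August: labor force = 143.31 + 4.61 = 147.92; u = 4.61/147.92 = 3.12%.
September: labor force = 140.35 + 5.30 = 145.65; u = 5.30/145.65 = 3.64%.
Change = 3.64% − 3.12% = +0.52 pp.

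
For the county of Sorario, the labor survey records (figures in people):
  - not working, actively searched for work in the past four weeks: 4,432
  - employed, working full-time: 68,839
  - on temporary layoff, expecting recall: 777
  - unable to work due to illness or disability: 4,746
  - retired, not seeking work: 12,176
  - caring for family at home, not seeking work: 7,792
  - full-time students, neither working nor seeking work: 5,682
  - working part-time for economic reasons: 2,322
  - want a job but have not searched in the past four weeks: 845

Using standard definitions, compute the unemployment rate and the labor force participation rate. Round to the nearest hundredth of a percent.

Employed = 68,839 + 2,322 = 71,161 (anyone who worked, including part-time for economic reasons, counts as employed).
Unemployed = 4,432 + 777 = 5,209 (jobless and actively searching, or on temporary layoff).
Labor force = 71,161 + 5,209 = 76,370.
Not in labor force = 4,746 + 12,176 + 7,792 + 5,682 + 845 = 31,241 (those not working and not actively searching are outside the labor force — including those who want a job but have given up searching).
Civilian working-age population = 76,370 + 31,241 = 107,611.
Unemployment rate = 5,209 / 76,370 = 6.82%.
Labor force participation rate = 76,370 / 107,611 = 70.97%.

Unemployment rate ≈ 6.82%; labor force participation rate ≈ 70.97%.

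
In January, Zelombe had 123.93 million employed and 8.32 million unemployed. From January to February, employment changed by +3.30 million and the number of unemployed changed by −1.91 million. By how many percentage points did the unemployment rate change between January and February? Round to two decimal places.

The unemployment rate changed by −1.49 percentage points.

January: labor force = 123.93 + 8.32 = 132.25; u = 8.32/132.25 = 6.29%.
February: labor force = 127.23 + 6.41 = 133.64; u = 6.41/133.64 = 4.80%.
Change = 4.80% − 6.29% = −1.49 pp.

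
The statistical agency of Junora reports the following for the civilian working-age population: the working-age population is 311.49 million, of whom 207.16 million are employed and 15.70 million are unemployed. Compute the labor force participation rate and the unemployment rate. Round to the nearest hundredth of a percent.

Labor force participation rate ≈ 71.55%; unemployment rate ≈ 7.04%.

Labor force = employed + unemployed = 207.16 + 15.70 = 222.86 million.
Unemployment rate = 15.70 / 222.86 = 7.04%.
Labor force participation rate = 222.86 / 311.49 = 71.55%.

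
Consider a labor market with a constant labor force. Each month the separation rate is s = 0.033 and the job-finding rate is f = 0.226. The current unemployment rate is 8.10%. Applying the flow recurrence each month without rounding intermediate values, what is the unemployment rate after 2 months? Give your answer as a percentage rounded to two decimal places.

Unemployment rate after two months ≈ 10.19%.

With a fixed labor force, u_{t+1} = u_t + s·(1−u_t) − f·u_t = u_t·(1−s−f) + s.
Here 1−s−f = 0.741 and s = 0.033.
u_1 = 0.081000 × 0.741 + 0.033 = 0.093021.
u_2 = 0.093021 × 0.741 + 0.033 = 0.101929.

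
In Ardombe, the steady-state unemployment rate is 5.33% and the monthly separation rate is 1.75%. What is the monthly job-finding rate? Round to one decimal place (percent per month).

From u* = s/(s+f): f = s·(1−u)/u.
f = 1.75 × (1 − 0.0533) / 0.0533 = 1.6567 / 0.0533 ≈ 31.1% per month.

Job-finding rate ≈ 31.1% per month.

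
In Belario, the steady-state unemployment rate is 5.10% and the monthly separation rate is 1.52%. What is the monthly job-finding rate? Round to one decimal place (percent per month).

From u* = s/(s+f): f = s·(1−u)/u.
f = 1.52 × (1 − 0.0510) / 0.0510 = 1.4425 / 0.0510 ≈ 28.3% per month.

Job-finding rate ≈ 28.3% per month.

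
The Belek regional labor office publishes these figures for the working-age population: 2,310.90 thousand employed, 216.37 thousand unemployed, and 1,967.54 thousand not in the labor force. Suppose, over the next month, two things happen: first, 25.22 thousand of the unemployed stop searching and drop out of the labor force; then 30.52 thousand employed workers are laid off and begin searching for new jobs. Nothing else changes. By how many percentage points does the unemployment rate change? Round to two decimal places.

Initially, labor force = 2,310.90 + 216.37 = 2,527.27 thousand, so u = 216.37/2,527.27 = 8.56%.
After the first change, unemployed and labor force both fall by 25.22 → E = 2,310.90, U = 191.15, labor force = 2,502.05 thousand.
After the second change, employed falls and unemployed rises by 30.52; labor force unchanged → E = 2,280.38, U = 221.67, labor force = 2,502.05 thousand.
New unemployment rate = 221.67 / 2,502.05 = 8.86%.
Change = 8.86% − 8.56% = +0.30 percentage points.

The unemployment rate changes by +0.30 percentage points.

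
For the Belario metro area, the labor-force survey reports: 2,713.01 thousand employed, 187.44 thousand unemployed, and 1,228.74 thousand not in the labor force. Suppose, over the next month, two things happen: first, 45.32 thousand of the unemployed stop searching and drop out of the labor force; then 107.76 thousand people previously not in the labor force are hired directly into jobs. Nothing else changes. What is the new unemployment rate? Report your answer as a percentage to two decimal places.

Initially, labor force = 2,713.01 + 187.44 = 2,900.45 thousand, so u = 187.44/2,900.45 = 6.46%.
After the first change, unemployed and labor force both fall by 45.32 → E = 2,713.01, U = 142.12, labor force = 2,855.13 thousand.
After the second change, employed and labor force both rise by 107.76; unemployed unchanged → E = 2,820.77, U = 142.12, labor force = 2,962.89 thousand.
New unemployment rate = 142.12 / 2,962.89 = 4.80%.

New unemployment rate ≈ 4.80%.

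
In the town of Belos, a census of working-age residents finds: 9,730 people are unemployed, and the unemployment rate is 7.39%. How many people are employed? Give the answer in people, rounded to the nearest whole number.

About 121,934 are employed.

Labor force = U / u = 9,730 / 0.0739 ≈ 131,664.
Employed = labor force − unemployed = 131,664 − 9,730 = 121,934.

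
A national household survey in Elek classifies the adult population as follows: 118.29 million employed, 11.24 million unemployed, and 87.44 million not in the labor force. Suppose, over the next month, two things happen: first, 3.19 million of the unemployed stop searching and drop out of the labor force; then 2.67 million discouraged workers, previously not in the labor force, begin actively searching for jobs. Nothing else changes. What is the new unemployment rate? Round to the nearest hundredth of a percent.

Initially, labor force = 118.29 + 11.24 = 129.53 million, so u = 11.24/129.53 = 8.68%.
After the first change, unemployed and labor force both fall by 3.19 → E = 118.29, U = 8.05, labor force = 126.34 million.
After the second change, unemployed and labor force both rise by 2.67 → E = 118.29, U = 10.72, labor force = 129.01 million.
New unemployment rate = 10.72 / 129.01 = 8.31%.

New unemployment rate ≈ 8.31%.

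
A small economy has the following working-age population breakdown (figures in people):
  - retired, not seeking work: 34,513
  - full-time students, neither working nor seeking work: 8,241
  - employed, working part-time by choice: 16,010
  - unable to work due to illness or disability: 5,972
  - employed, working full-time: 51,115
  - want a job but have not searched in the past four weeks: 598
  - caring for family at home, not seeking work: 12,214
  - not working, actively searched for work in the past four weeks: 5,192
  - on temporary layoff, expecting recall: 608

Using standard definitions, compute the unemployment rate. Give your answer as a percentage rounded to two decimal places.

Employed = 16,010 + 51,115 = 67,125.
Unemployed = 5,192 + 608 = 5,800 (jobless and actively searching, or on temporary layoff).
Labor force = 67,125 + 5,800 = 72,925.
Unemployment rate = 5,800 / 72,925 = 7.95%.

Unemployment rate ≈ 7.95%.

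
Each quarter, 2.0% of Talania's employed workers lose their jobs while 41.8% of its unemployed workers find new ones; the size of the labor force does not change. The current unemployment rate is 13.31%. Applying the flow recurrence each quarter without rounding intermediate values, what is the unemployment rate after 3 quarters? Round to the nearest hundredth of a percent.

With a fixed labor force, u_{t+1} = u_t + s·(1−u_t) − f·u_t = u_t·(1−s−f) + s.
Here 1−s−f = 0.562 and s = 0.020.
u_1 = 0.133100 × 0.562 + 0.020 = 0.094802.
u_2 = 0.094802 × 0.562 + 0.020 = 0.073279.
u_3 = 0.073279 × 0.562 + 0.020 = 0.061183.

Unemployment rate after three quarters ≈ 6.12%.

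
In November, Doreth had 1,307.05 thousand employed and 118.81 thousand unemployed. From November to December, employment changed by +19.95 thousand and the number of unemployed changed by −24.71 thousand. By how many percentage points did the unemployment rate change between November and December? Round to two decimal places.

November: labor force = 1,307.05 + 118.81 = 1,425.86; u = 118.81/1,425.86 = 8.33%.
December: labor force = 1,327.00 + 94.10 = 1,421.10; u = 94.10/1,421.10 = 6.62%.
Change = 6.62% − 8.33% = −1.71 pp.

The unemployment rate changed by −1.71 percentage points.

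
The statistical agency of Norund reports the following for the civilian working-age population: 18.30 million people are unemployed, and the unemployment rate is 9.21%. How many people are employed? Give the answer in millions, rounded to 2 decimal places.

Labor force = U / u = 18.30 / 0.0921 ≈ 198.70 million.
Employed = labor force − unemployed = 198.70 − 18.30 = 180.40 million.

About 180.40 million are employed.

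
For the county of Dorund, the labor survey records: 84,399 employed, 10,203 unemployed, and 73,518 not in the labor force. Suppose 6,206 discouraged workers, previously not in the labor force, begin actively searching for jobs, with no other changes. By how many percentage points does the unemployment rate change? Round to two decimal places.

The unemployment rate changes by +5.49 percentage points.

Initially, labor force = 84,399 + 10,203 = 94,602, so u = 10,203/94,602 = 10.79%.
After the change, unemployed and labor force both rise by 6,206 → E = 84,399, U = 16,409, labor force = 100,808.
New unemployment rate = 16,409 / 100,808 = 16.28%.
Change = 16.28% − 10.79% = +5.49 percentage points.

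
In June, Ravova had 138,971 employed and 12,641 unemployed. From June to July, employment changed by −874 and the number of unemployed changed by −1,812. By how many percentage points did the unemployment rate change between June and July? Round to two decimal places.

June: labor force = 138,971 + 12,641 = 151,612; u = 12,641/151,612 = 8.34%.
July: labor force = 138,097 + 10,829 = 148,926; u = 10,829/148,926 = 7.27%.
Change = 7.27% − 8.34% = −1.07 pp.

The unemployment rate changed by −1.07 percentage points.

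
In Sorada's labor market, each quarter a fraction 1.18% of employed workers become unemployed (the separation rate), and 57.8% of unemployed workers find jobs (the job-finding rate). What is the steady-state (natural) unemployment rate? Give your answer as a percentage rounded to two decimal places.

Steady-state unemployment rate ≈ 2.00%.

At steady state the flows balance: s·E = f·U, so U/(E+U) = s/(s+f).
u* = 1.18 / (1.18 + 57.8) = 1.18 / 58.98 = 2.00%.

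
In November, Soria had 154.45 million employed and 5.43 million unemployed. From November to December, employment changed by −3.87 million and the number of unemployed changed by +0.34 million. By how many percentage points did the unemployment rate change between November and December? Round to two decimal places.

The unemployment rate changed by +0.29 percentage points.

November: labor force = 154.45 + 5.43 = 159.88; u = 5.43/159.88 = 3.40%.
December: labor force = 150.58 + 5.77 = 156.35; u = 5.77/156.35 = 3.69%.
Change = 3.69% − 3.40% = +0.29 pp.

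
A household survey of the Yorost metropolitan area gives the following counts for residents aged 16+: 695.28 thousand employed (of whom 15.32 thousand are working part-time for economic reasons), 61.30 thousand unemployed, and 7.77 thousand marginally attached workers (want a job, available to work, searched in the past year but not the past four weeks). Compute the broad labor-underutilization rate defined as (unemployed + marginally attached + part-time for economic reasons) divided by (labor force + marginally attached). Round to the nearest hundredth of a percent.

Broad underutilization rate ≈ 11.04%.

Labor force = 695.28 + 61.30 = 756.58 thousand.
Numerator = 61.30 + 7.77 + 15.32 = 84.39 thousand.
Denominator = 756.58 + 7.77 = 764.35 thousand.
Broad rate = 84.39 / 764.35 = 11.04%.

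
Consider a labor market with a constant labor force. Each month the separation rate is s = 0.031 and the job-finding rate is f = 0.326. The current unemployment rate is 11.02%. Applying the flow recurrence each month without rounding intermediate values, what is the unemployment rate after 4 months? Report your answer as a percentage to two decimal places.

With a fixed labor force, u_{t+1} = u_t + s·(1−u_t) − f·u_t = u_t·(1−s−f) + s.
Here 1−s−f = 0.643 and s = 0.031.
u_1 = 0.110200 × 0.643 + 0.031 = 0.101859.
u_2 = 0.101859 × 0.643 + 0.031 = 0.096495.
u_3 = 0.096495 × 0.643 + 0.031 = 0.093046.
u_4 = 0.093046 × 0.643 + 0.031 = 0.090829.

Unemployment rate after four months ≈ 9.08%.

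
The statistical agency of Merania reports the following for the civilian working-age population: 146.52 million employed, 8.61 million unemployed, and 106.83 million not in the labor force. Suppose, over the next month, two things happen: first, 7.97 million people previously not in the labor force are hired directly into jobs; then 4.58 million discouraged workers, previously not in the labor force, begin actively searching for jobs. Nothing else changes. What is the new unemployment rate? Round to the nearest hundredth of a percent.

New unemployment rate ≈ 7.87%.

Initially, labor force = 146.52 + 8.61 = 155.13 million, so u = 8.61/155.13 = 5.55%.
After the first change, employed and labor force both rise by 7.97; unemployed unchanged → E = 154.49, U = 8.61, labor force = 163.10 million.
After the second change, unemployed and labor force both rise by 4.58 → E = 154.49, U = 13.19, labor force = 167.68 million.
New unemployment rate = 13.19 / 167.68 = 7.87%.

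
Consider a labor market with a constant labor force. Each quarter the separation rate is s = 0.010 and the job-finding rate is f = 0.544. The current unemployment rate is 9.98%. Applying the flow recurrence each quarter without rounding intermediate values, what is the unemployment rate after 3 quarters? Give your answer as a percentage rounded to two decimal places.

Unemployment rate after three quarters ≈ 2.53%.

With a fixed labor force, u_{t+1} = u_t + s·(1−u_t) − f·u_t = u_t·(1−s−f) + s.
Here 1−s−f = 0.446 and s = 0.010.
u_1 = 0.099800 × 0.446 + 0.010 = 0.054511.
u_2 = 0.054511 × 0.446 + 0.010 = 0.034312.
u_3 = 0.034312 × 0.446 + 0.010 = 0.025303.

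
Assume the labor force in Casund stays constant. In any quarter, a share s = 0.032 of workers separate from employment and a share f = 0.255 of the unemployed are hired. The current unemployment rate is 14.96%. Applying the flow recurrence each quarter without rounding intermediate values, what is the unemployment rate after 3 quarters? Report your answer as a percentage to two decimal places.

With a fixed labor force, u_{t+1} = u_t + s·(1−u_t) − f·u_t = u_t·(1−s−f) + s.
Here 1−s−f = 0.713 and s = 0.032.
u_1 = 0.149600 × 0.713 + 0.032 = 0.138665.
u_2 = 0.138665 × 0.713 + 0.032 = 0.130868.
u_3 = 0.130868 × 0.713 + 0.032 = 0.125309.

Unemployment rate after three quarters ≈ 12.53%.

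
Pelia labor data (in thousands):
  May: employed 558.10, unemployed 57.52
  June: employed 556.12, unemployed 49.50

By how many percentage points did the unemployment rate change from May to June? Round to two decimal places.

The unemployment rate changed by −1.17 percentage points.

May: labor force = 558.10 + 57.52 = 615.62; u = 57.52/615.62 = 9.34%.
June: labor force = 556.12 + 49.50 = 605.62; u = 49.50/605.62 = 8.17%.
Change = 8.17% − 9.34% = −1.17 pp.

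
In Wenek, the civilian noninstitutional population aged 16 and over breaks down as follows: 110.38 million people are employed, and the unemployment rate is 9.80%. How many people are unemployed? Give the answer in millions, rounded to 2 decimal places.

Let U be the number unemployed. The labor force is E + U, and U/(E+U) = 0.0980.
So U = 0.0980 × 110.38 / (1 − 0.0980) = 10.8172 / 0.9020 ≈ 11.99 million.

About 11.99 million are unemployed.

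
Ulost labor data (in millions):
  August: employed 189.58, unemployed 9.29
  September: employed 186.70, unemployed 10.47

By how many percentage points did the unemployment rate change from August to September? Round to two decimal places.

August: labor force = 189.58 + 9.29 = 198.87; u = 9.29/198.87 = 4.67%.
September: labor force = 186.70 + 10.47 = 197.17; u = 10.47/197.17 = 5.31%.
Change = 5.31% − 4.67% = +0.64 pp.

The unemployment rate changed by +0.64 percentage points.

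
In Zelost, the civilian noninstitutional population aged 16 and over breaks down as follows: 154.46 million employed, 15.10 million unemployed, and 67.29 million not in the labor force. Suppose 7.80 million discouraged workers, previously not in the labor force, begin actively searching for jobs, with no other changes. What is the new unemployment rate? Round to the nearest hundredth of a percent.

New unemployment rate ≈ 12.91%.

Initially, labor force = 154.46 + 15.10 = 169.56 million, so u = 15.10/169.56 = 8.91%.
After the change, unemployed and labor force both rise by 7.80 → E = 154.46, U = 22.90, labor force = 177.36 million.
New unemployment rate = 22.90 / 177.36 = 12.91%.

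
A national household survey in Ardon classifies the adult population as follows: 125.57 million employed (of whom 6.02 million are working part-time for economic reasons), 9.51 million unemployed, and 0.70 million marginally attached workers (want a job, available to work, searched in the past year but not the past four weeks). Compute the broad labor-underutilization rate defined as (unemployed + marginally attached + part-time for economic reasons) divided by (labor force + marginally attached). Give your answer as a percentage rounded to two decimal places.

Labor force = 125.57 + 9.51 = 135.08 million.
Numerator = 9.51 + 0.70 + 6.02 = 16.23 million.
Denominator = 135.08 + 0.70 = 135.78 million.
Broad rate = 16.23 / 135.78 = 11.95%.

Broad underutilization rate ≈ 11.95%.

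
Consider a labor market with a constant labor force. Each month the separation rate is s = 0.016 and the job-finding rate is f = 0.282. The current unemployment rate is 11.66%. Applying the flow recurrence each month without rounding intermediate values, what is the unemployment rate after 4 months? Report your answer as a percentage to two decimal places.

With a fixed labor force, u_{t+1} = u_t + s·(1−u_t) − f·u_t = u_t·(1−s−f) + s.
Here 1−s−f = 0.702 and s = 0.016.
u_1 = 0.116600 × 0.702 + 0.016 = 0.097853.
u_2 = 0.097853 × 0.702 + 0.016 = 0.084693.
u_3 = 0.084693 × 0.702 + 0.016 = 0.075454.
u_4 = 0.075454 × 0.702 + 0.016 = 0.068969.

Unemployment rate after four months ≈ 6.90%.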